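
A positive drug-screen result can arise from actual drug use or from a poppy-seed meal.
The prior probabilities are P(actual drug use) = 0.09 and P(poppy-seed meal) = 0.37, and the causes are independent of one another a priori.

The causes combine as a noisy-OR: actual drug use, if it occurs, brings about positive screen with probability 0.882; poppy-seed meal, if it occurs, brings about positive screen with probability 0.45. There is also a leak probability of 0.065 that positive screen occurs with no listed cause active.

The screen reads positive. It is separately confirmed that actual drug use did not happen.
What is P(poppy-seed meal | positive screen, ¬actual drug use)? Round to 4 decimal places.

Under noisy-OR, P(positive screen | causes) = 1 − (1−0.065)·∏(1−qᵢ) over the active causes.
P(positive screen | ¬actual drug use) = 0.065×0.63 + 0.48575×0.37 = 0.040950 + 0.179728 = 0.220678
Restricting to configurations with poppy-seed meal present: 0.48575×0.37 = 0.179728.
Hence the posterior is 0.179728/0.220678 ≈ 0.8144.

P(poppy-seed meal | positive screen, ¬actual drug use) ≈ 0.8144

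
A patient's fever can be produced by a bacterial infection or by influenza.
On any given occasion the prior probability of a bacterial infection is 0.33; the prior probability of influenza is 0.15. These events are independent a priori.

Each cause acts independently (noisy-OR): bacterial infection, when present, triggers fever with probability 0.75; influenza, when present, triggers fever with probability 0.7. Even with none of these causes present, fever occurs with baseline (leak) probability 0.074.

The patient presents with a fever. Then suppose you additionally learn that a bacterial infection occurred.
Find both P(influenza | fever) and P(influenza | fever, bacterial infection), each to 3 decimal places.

Under noisy-OR, P(fever | causes) = 1 − (1−0.074)·∏(1−qᵢ) over the active causes.
For the numerator, keep only influenza=true terms: 0.072581 + 0.046062 = 0.118643
The normalizing constant is 0.074×0.67×0.85 + 0.7222×0.67×0.15 + 0.7685×0.33×0.85 + 0.93055×0.33×0.15 = 0.376350
P(influenza | fever) = 0.118643/0.376350 ≈ 0.315

Now also conditioning on bacterial infection=true:
By total probability over both values of influenza:
  P(fever | bacterial infection) = 0.7685·0.85 + 0.93055·0.15
        = 0.653225 + 0.139582 = 0.792807
Keeping only the influenza-present terms gives 0.139582, so
  P(influenza | fever, bacterial infection) = 0.139582 / 0.792807 ≈ 0.176

P(influenza | fever) ≈ 0.315; P(influenza | fever, bacterial infection) ≈ 0.176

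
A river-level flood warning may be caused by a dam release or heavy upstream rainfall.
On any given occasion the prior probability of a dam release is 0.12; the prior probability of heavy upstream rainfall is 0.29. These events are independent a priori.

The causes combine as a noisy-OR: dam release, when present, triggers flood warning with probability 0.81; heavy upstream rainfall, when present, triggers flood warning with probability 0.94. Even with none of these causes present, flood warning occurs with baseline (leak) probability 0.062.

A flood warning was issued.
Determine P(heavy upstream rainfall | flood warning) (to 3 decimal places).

P(heavy upstream rainfall | flood warning) ≈ 0.717

Under noisy-OR, P(flood warning | causes) = 1 − (1−0.062)·∏(1−qᵢ) over the active causes.
Weight on heavy upstream rainfall=true, given the evidence: 0.240837 + 0.034428 = 0.275265
The normalizing constant is 0.062*0.88*0.71 + 0.94372*0.88*0.29 + 0.82178*0.12*0.71 + 0.989307*0.12*0.29 = 0.384019
P(heavy upstream rainfall | flood warning) = 0.275265/0.384019 ≈ 0.717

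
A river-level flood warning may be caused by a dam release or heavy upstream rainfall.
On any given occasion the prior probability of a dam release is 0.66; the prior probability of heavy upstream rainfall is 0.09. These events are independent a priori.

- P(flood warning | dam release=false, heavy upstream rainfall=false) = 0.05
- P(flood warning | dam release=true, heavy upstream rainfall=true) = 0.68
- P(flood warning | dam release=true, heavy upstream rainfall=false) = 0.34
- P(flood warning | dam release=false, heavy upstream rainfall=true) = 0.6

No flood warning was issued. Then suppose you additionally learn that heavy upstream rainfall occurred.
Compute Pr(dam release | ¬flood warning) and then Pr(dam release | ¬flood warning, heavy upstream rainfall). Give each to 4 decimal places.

For the numerator, keep only dam release=true terms: 0.396396 + 0.019008 = 0.415404
Normalizer over all consistent configurations: 0.95*0.34*0.91 + 0.4*0.34*0.09 + 0.66*0.66*0.91 + 0.32*0.66*0.09 = 0.721574
P(dam release | ¬flood warning) = 0.415404/0.721574 ≈ 0.5757

Now condition on the additional information:
Sum P(¬flood warning|·) weighted by the priors over both values of dam release:
  P(¬flood warning | heavy upstream rainfall) = 0.4×0.34 + 0.32×0.66
        = 0.136000 + 0.211200 = 0.347200
The terms with dam release present sum to 0.211200, so
  P(dam release | ¬flood warning, heavy upstream rainfall) = 0.211200 / 0.347200 ≈ 0.6083

Pr(dam release | ¬flood warning) ≈ 0.5757; Pr(dam release | ¬flood warning, heavy upstream rainfall) ≈ 0.6083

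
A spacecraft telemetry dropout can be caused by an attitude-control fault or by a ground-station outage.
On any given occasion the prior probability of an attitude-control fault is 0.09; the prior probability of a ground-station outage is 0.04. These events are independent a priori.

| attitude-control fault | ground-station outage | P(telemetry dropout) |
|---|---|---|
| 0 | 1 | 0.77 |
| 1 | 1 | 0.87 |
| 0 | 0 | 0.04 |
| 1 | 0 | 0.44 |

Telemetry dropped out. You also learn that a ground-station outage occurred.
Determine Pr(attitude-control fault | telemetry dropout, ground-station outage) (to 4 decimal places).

Pr(attitude-control fault | telemetry dropout, ground-station outage) ≈ 0.1005

By total probability over both values of attitude-control fault:
  P(telemetry dropout | ground-station outage) = 0.77·0.91 + 0.87·0.09
        = 0.700700 + 0.078300 = 0.779000
Configurations with attitude-control fault contribute 0.078300, so
  P(attitude-control fault | telemetry dropout, ground-station outage) = 0.078300 / 0.779000 ≈ 0.1005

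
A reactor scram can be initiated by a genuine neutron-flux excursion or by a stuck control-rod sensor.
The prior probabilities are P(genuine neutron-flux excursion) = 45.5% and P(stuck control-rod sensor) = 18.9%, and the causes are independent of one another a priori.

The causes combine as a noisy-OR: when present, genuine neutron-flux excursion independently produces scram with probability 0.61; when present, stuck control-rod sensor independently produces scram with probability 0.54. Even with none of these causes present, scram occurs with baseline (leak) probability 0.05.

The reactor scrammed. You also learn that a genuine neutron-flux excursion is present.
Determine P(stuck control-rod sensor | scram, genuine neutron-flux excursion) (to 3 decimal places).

Under noisy-OR, P(scram | causes) = 1 − (1−0.05)·∏(1−qᵢ) over the active causes.
Sum P(scram|·) weighted by the priors over both values of stuck control-rod sensor:
  P(scram | genuine neutron-flux excursion) = 0.6295*0.811 + 0.82957*0.189
        = 0.510525 + 0.156789 = 0.667314
Keeping only the stuck control-rod sensor-present terms gives 0.156789, so
  P(stuck control-rod sensor | scram, genuine neutron-flux excursion) = 0.156789 / 0.667314 ≈ 0.235

P(stuck control-rod sensor | scram, genuine neutron-flux excursion) ≈ 0.235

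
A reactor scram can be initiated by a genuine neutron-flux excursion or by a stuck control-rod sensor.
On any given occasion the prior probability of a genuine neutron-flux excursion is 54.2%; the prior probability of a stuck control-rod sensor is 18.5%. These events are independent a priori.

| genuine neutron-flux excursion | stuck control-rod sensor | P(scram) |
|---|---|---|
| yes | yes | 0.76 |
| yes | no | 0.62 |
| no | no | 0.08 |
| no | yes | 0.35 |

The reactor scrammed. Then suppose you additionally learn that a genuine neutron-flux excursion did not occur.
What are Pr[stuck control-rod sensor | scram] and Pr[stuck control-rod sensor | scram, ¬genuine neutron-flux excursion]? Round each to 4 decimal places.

Numerator (weight on configurations with stuck control-rod sensor): 0.029655 + 0.076205 = 0.105860
Denominator P(scram): 0.08×0.458×0.815 + 0.35×0.458×0.185 + 0.62×0.542×0.815 + 0.76×0.542×0.185 = 0.409595
Posterior = 0.105860 / 0.409595 ≈ 0.2585

Now condition on the additional information:
Weight on stuck control-rod sensor=true, given the evidence: 0.35*0.185 = 0.064750
The normalizing constant is 0.08*0.815 + 0.35*0.185 = 0.129950
Posterior = 0.064750 / 0.129950 ≈ 0.4983
Ruling out genuine neutron-flux excursion raises the posterior on stuck control-rod sensor — the flip side of explaining away.

Pr[stuck control-rod sensor | scram] ≈ 0.2585; Pr[stuck control-rod sensor | scram, ¬genuine neutron-flux excursion] ≈ 0.4983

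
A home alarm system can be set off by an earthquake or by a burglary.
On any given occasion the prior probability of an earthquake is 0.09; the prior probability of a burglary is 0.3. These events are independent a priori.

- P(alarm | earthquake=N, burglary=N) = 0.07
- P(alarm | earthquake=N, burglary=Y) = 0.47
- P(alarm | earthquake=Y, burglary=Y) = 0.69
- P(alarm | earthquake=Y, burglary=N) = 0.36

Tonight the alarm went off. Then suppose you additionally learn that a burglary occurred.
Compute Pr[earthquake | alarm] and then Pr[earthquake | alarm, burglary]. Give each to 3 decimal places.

Pr[earthquake | alarm] ≈ 0.193; Pr[earthquake | alarm, burglary] ≈ 0.127

P(alarm) = 0.07*0.91*0.7 + 0.47*0.91*0.3 + 0.36*0.09*0.7 + 0.69*0.09*0.3 = 0.044590 + 0.128310 + 0.022680 + 0.018630 = 0.214210
The earthquake-present share is 0.022680 + 0.018630 = 0.041310.
Hence the posterior is 0.041310/0.214210 ≈ 0.193.

With the extra evidence:
P(alarm | burglary) = 0.47·0.91 + 0.69·0.09 = 0.427700 + 0.062100 = 0.489800
The earthquake-present share is 0.69·0.09 = 0.062100.
P(earthquake | alarm, burglary) = 0.062100 / 0.489800 ≈ 0.127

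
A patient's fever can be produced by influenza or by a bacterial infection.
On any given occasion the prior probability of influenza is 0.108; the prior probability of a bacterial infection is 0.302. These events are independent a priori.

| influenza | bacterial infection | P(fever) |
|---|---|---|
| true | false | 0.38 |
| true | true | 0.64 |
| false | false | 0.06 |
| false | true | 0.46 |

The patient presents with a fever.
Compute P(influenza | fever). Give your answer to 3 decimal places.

By total probability over the 4 (influenza, bacterial infection) configurations:
  P(fever) = 0.06·0.892·0.698 + 0.46·0.892·0.302 + 0.38·0.108·0.698 + 0.64·0.108·0.302
        = 0.037357 + 0.123917 + 0.028646 + 0.020874 = 0.210794
Keeping only the influenza-present terms gives 0.049520, so
  P(influenza | fever) = 0.049520 / 0.210794 ≈ 0.235

P(influenza | fever) ≈ 0.235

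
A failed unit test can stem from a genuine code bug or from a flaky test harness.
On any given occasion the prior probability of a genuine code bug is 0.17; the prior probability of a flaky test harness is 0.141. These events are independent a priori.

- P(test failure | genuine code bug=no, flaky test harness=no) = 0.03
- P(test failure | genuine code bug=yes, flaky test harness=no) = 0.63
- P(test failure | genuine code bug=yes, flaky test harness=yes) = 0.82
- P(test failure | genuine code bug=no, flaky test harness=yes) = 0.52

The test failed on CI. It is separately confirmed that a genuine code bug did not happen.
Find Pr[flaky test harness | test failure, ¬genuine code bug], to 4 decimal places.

Pr[flaky test harness | test failure, ¬genuine code bug] ≈ 0.7399

Weight on flaky test harness=true, given the evidence: 0.52*0.141 = 0.073320
The normalizing constant is 0.03*0.859 + 0.52*0.141 = 0.099090
P(flaky test harness | test failure, ¬genuine code bug) = 0.073320/0.099090 ≈ 0.7399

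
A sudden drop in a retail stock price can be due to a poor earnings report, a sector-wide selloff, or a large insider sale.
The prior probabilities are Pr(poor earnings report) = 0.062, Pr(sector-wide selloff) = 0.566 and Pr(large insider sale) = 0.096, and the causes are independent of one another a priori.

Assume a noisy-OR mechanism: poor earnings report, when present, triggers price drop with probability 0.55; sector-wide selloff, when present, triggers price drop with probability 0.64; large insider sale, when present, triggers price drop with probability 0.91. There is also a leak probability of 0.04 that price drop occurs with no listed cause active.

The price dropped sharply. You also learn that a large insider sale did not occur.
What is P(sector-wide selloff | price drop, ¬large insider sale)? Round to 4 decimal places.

P(sector-wide selloff | price drop, ¬large insider sale) ≈ 0.9227

Under noisy-OR, P(price drop | causes) = 1 − (1−0.04)·∏(1−qᵢ) over the active causes.
Sum P(price drop|·) weighted by the priors over the 4 (poor earnings report, sector-wide selloff) configurations:
  P(price drop | ¬large insider sale) = 0.04·0.938·0.434 + 0.6544·0.938·0.566 + 0.568·0.062·0.434 + 0.84448·0.062·0.566
        = 0.016284 + 0.347426 + 0.015284 + 0.029634 = 0.408628
Keeping only the sector-wide selloff-present terms gives 0.377060, so
  P(sector-wide selloff | price drop, ¬large insider sale) = 0.377060 / 0.408628 ≈ 0.9227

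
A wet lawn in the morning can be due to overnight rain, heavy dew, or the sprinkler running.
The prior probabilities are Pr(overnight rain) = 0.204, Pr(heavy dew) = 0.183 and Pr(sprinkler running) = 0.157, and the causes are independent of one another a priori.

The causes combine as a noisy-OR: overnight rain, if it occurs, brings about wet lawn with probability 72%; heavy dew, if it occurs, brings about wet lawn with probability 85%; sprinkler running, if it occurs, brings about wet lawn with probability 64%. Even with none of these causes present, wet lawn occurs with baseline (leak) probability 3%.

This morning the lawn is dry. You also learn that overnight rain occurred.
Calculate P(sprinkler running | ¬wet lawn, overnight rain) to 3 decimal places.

Under noisy-OR, P(wet lawn | causes) = 1 − (1−0.03)·∏(1−qᵢ) over the active causes.
P(¬wet lawn | overnight rain) = 0.2716×0.817×0.843 + 0.097776×0.817×0.157 + 0.04074×0.183×0.843 + 0.014666×0.183×0.157 = 0.187059 + 0.012542 + 0.006285 + 0.000421 = 0.206307
Of this, 0.012963 comes from 0.012542 + 0.000421 (the sprinkler running=true cases).
P(sprinkler running | ¬wet lawn, overnight rain) = 0.012963 / 0.206307 ≈ 0.063

P(sprinkler running | ¬wet lawn, overnight rain) ≈ 0.063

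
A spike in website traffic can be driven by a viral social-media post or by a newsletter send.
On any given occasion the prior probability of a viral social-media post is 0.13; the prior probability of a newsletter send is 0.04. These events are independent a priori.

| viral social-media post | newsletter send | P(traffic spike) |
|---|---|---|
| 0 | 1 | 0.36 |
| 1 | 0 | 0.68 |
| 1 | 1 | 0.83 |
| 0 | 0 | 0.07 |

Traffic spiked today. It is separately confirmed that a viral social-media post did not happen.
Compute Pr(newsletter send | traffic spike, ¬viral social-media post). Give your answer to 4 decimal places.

Pr(newsletter send | traffic spike, ¬viral social-media post) ≈ 0.1765

P(traffic spike | ¬viral social-media post) = 0.07*0.96 + 0.36*0.04 = 0.067200 + 0.014400 = 0.081600
The newsletter send-present share is 0.36*0.04 = 0.014400.
P(newsletter send | traffic spike, ¬viral social-media post) = 0.014400 / 0.081600 ≈ 0.1765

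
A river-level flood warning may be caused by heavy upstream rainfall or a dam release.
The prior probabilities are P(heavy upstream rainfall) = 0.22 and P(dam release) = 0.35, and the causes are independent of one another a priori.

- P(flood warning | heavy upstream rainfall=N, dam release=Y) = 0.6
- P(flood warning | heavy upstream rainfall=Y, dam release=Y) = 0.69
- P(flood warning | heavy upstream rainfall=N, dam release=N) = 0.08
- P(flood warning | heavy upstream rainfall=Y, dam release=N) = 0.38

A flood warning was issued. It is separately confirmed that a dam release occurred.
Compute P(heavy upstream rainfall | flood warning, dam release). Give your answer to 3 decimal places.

P(heavy upstream rainfall | flood warning, dam release) ≈ 0.245

Sum P(flood warning|·) weighted by the priors over both values of heavy upstream rainfall:
  P(flood warning | dam release) = 0.6·0.78 + 0.69·0.22
        = 0.468000 + 0.151800 = 0.619800
Configurations with heavy upstream rainfall contribute 0.151800, so
  P(heavy upstream rainfall | flood warning, dam release) = 0.151800 / 0.619800 ≈ 0.245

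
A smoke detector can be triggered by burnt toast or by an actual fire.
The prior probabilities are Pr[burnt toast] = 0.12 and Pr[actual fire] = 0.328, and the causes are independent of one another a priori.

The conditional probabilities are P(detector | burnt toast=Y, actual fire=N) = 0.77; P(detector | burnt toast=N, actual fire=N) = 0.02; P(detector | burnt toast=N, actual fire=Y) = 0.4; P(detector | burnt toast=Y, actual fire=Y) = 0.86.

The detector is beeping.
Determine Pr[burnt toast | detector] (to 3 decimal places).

Pr[burnt toast | detector] ≈ 0.430

Weight on burnt toast=true, given the evidence: 0.062093 + 0.033850 = 0.095943
The normalizing constant is 0.02*0.88*0.672 + 0.4*0.88*0.328 + 0.77*0.12*0.672 + 0.86*0.12*0.328 = 0.223226
Posterior = 0.095943 / 0.223226 ≈ 0.430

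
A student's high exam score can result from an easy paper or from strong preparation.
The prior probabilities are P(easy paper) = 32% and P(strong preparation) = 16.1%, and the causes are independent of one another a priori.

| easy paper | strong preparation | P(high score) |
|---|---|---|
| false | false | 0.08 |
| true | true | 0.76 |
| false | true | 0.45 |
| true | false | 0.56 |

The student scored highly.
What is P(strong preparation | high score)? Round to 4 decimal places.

Numerator (weight on configurations with strong preparation): 0.049266 + 0.039155 = 0.088421
The normalizing constant is 0.08×0.68×0.839 + 0.45×0.68×0.161 + 0.56×0.32×0.839 + 0.76×0.32×0.161 = 0.284412
Posterior = 0.088421 / 0.284412 ≈ 0.3109

P(strong preparation | high score) ≈ 0.3109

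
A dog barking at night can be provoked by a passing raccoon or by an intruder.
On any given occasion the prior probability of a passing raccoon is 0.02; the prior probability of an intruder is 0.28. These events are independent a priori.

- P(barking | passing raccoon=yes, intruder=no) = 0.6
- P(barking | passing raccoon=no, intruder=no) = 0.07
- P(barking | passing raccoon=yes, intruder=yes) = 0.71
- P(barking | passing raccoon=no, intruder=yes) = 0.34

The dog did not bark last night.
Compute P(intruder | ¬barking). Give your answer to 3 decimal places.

By total probability over the 4 (passing raccoon, intruder) configurations:
  P(¬barking) = 0.93·0.98·0.72 + 0.66·0.98·0.28 + 0.4·0.02·0.72 + 0.29·0.02·0.28
        = 0.656208 + 0.181104 + 0.005760 + 0.001624 = 0.844696
The terms with intruder present sum to 0.182728, so
  P(intruder | ¬barking) = 0.182728 / 0.844696 ≈ 0.216

P(intruder | ¬barking) ≈ 0.216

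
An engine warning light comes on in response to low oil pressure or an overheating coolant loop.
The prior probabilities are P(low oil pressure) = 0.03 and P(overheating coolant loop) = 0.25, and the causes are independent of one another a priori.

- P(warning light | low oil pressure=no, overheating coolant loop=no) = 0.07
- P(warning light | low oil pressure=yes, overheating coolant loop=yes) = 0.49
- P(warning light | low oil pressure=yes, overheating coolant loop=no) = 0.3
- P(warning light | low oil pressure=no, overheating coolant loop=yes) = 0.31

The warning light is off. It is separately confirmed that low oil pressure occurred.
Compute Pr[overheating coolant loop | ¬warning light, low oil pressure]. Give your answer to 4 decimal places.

Pr[overheating coolant loop | ¬warning light, low oil pressure] ≈ 0.1954

Enumerate both values of overheating coolant loop and weight by the priors:
  P(¬warning light | low oil pressure) = 0.7*0.75 + 0.51*0.25
        = 0.525000 + 0.127500 = 0.652500
The terms with overheating coolant loop present sum to 0.127500, so
  P(overheating coolant loop | ¬warning light, low oil pressure) = 0.127500 / 0.652500 ≈ 0.1954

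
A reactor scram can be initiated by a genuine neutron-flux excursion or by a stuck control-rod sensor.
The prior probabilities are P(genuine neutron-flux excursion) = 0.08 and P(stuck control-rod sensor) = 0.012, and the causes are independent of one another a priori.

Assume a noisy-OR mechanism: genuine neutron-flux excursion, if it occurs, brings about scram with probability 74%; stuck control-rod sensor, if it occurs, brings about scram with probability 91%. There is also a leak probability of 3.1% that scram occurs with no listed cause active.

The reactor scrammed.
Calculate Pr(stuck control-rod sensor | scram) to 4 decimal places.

Pr(stuck control-rod sensor | scram) ≈ 0.1120

Under noisy-OR, P(scram | causes) = 1 − (1−0.031)·∏(1−qᵢ) over the active causes.
Sum P(scram|·) weighted by the priors over the 4 (genuine neutron-flux excursion, stuck control-rod sensor) configurations:
  P(scram) = 0.031·0.92·0.988 + 0.91279·0.92·0.012 + 0.74806·0.08·0.988 + 0.977325·0.08·0.012
        = 0.028178 + 0.010077 + 0.059127 + 0.000938 = 0.098320
Keeping only the stuck control-rod sensor-present terms gives 0.011015, so
  P(stuck control-rod sensor | scram) = 0.011015 / 0.098320 ≈ 0.1120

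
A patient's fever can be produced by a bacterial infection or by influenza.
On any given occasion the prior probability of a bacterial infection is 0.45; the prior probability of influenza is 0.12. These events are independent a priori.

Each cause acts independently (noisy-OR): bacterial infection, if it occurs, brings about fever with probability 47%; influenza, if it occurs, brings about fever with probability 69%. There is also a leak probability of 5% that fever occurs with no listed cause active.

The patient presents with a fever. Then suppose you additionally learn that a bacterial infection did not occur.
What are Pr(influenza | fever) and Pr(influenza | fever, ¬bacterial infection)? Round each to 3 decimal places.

Pr(influenza | fever) ≈ 0.294; Pr(influenza | fever, ¬bacterial infection) ≈ 0.658

Under noisy-OR, P(fever | causes) = 1 − (1−0.05)·∏(1−qᵢ) over the active causes.
P(fever) = 0.05*0.55*0.88 + 0.7055*0.55*0.12 + 0.4965*0.45*0.88 + 0.843915*0.45*0.12 = 0.024200 + 0.046563 + 0.196614 + 0.045571 = 0.312948
The influenza-present share is 0.046563 + 0.045571 = 0.092134.
Hence the posterior is 0.092134/0.312948 ≈ 0.294.

With the extra evidence:
Enumerate both values of influenza and weight by the priors:
  P(fever | ¬bacterial infection) = 0.05*0.88 + 0.7055*0.12
        = 0.044000 + 0.084660 = 0.128660
Configurations with influenza contribute 0.084660, so
  P(influenza | fever, ¬bacterial infection) = 0.084660 / 0.128660 ≈ 0.658
Ruling out bacterial infection raises the posterior on influenza — the flip side of explaining away.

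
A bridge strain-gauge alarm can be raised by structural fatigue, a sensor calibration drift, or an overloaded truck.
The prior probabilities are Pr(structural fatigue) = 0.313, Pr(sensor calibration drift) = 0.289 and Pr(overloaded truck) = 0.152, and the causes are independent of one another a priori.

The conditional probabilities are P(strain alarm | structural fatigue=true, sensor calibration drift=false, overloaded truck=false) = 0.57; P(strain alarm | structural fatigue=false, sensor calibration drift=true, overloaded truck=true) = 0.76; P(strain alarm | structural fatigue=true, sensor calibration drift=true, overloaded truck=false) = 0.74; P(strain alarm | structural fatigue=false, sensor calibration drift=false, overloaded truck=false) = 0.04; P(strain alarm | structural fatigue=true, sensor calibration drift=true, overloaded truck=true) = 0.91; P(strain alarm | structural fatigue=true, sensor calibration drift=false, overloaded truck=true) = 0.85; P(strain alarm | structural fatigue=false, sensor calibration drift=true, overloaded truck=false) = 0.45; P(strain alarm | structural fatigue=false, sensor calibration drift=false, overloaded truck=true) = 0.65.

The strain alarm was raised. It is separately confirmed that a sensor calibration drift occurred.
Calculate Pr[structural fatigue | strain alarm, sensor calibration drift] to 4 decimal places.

Pr[structural fatigue | strain alarm, sensor calibration drift] ≈ 0.4124

By total probability over the 4 (structural fatigue, overloaded truck) configurations:
  P(strain alarm | sensor calibration drift) = 0.45·0.687·0.848 + 0.76·0.687·0.152 + 0.74·0.313·0.848 + 0.91·0.313·0.152
        = 0.262159 + 0.079362 + 0.196414 + 0.043294 = 0.581229
Configurations with structural fatigue contribute 0.239708, so
  P(structural fatigue | strain alarm, sensor calibration drift) = 0.239708 / 0.581229 ≈ 0.4124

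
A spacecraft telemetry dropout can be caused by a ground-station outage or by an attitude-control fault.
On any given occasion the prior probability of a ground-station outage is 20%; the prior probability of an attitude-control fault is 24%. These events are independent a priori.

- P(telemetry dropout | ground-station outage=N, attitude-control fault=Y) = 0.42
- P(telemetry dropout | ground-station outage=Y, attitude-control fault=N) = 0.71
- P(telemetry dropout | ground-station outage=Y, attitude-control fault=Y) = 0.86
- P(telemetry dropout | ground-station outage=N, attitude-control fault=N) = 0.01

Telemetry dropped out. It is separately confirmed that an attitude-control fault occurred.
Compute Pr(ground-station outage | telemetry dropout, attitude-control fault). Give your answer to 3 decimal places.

Numerator (weight on configurations with ground-station outage): 0.86·0.2 = 0.172000
The normalizing constant is 0.42·0.8 + 0.86·0.2 = 0.508000
Posterior = 0.172000 / 0.508000 ≈ 0.339

Pr(ground-station outage | telemetry dropout, attitude-control fault) ≈ 0.339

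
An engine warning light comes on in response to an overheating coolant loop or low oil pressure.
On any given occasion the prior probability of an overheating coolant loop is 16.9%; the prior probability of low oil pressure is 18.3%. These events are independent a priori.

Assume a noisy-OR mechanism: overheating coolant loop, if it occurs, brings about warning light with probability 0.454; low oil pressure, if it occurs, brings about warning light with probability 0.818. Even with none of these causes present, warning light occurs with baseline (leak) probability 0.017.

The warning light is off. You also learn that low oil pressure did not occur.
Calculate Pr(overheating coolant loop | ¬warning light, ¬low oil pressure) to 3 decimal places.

Pr(overheating coolant loop | ¬warning light, ¬low oil pressure) ≈ 0.100

Under noisy-OR, P(warning light | causes) = 1 − (1−0.017)·∏(1−qᵢ) over the active causes.
P(¬warning light | ¬low oil pressure) = 0.983*0.831 + 0.536718*0.169 = 0.816873 + 0.090705 = 0.907578
Of this, 0.090705 comes from 0.536718*0.169 (the overheating coolant loop=true cases).
P(overheating coolant loop | ¬warning light, ¬low oil pressure) = 0.090705 / 0.907578 ≈ 0.100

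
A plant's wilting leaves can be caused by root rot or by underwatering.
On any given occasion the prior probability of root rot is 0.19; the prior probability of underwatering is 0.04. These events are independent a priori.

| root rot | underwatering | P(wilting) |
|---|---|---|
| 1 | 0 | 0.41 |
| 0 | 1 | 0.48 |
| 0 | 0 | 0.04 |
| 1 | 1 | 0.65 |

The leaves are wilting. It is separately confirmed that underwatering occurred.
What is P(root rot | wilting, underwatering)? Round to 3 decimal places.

P(wilting | underwatering) = 0.48*0.81 + 0.65*0.19 = 0.388800 + 0.123500 = 0.512300
Restricting to configurations with root rot present: 0.65*0.19 = 0.123500.
P(root rot | wilting, underwatering) = 0.123500 / 0.512300 ≈ 0.241

P(root rot | wilting, underwatering) ≈ 0.241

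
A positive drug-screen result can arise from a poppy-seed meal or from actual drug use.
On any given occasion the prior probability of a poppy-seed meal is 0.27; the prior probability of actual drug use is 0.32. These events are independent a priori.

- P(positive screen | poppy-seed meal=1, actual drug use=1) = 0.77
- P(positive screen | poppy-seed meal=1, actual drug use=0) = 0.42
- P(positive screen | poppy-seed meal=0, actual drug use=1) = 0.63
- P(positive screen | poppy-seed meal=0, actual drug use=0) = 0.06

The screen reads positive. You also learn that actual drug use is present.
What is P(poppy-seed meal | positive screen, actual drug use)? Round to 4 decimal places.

Weight on poppy-seed meal=true, given the evidence: 0.77·0.27 = 0.207900
Denominator P(positive screen | actual drug use): 0.63·0.73 + 0.77·0.27 = 0.667800
Posterior = 0.207900 / 0.667800 ≈ 0.3113

P(poppy-seed meal | positive screen, actual drug use) ≈ 0.3113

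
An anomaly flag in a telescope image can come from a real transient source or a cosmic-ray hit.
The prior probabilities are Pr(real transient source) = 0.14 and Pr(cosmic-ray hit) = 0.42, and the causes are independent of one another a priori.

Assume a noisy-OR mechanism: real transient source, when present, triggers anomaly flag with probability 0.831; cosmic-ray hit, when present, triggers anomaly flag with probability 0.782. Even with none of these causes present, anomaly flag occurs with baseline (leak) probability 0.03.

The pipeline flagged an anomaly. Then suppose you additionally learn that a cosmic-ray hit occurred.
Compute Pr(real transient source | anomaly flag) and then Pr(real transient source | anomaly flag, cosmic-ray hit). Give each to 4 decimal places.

Pr(real transient source | anomaly flag) ≈ 0.2936; Pr(real transient source | anomaly flag, cosmic-ray hit) ≈ 0.1660

Under noisy-OR, P(anomaly flag | causes) = 1 − (1−0.03)·∏(1−qᵢ) over the active causes.
P(anomaly flag) = 0.03·0.86·0.58 + 0.78854·0.86·0.42 + 0.83607·0.14·0.58 + 0.964263·0.14·0.42 = 0.014964 + 0.284821 + 0.067889 + 0.056699 = 0.424373
The real transient source-present share is 0.067889 + 0.056699 = 0.124588.
P(real transient source | anomaly flag) = 0.124588 / 0.424373 ≈ 0.2936

Now condition on the additional information:
P(anomaly flag | cosmic-ray hit) = 0.78854*0.86 + 0.964263*0.14 = 0.678144 + 0.134997 = 0.813141
The real transient source-present share is 0.964263*0.14 = 0.134997.
So P(real transient source | anomaly flag, cosmic-ray hit) = 0.134997/0.813141 ≈ 0.1660.
This is intercausal reasoning (explaining away): once cosmic-ray hit accounts for the anomaly flag, real transient source becomes less likely.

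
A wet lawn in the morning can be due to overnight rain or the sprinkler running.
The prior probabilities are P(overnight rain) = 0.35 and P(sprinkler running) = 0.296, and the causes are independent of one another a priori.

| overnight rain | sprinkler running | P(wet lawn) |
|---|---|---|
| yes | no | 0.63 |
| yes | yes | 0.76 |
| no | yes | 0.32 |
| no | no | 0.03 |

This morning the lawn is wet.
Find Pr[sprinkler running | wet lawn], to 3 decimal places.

Pr[sprinkler running | wet lawn] ≈ 0.454

For the numerator, keep only sprinkler running=true terms: 0.061568 + 0.078736 = 0.140304
Denominator P(wet lawn): 0.03·0.65·0.704 + 0.32·0.65·0.296 + 0.63·0.35·0.704 + 0.76·0.35·0.296 = 0.309264
Posterior = 0.140304 / 0.309264 ≈ 0.454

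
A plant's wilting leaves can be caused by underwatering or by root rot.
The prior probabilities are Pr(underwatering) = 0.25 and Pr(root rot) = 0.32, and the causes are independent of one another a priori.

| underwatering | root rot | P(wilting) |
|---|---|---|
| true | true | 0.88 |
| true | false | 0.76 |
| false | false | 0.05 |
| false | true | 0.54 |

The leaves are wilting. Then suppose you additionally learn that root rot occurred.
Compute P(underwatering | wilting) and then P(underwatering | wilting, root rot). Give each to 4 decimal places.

P(underwatering | wilting) ≈ 0.5627; P(underwatering | wilting, root rot) ≈ 0.3520

Enumerate the 4 (underwatering, root rot) configurations and weight by the priors:
  P(wilting) = 0.05·0.75·0.68 + 0.54·0.75·0.32 + 0.76·0.25·0.68 + 0.88·0.25·0.32
        = 0.025500 + 0.129600 + 0.129200 + 0.070400 = 0.354700
Configurations with underwatering contribute 0.199600, so
  P(underwatering | wilting) = 0.199600 / 0.354700 ≈ 0.5627

Now condition on the additional information:
P(wilting | root rot) = 0.54·0.75 + 0.88·0.25 = 0.405000 + 0.220000 = 0.625000
Of this, 0.220000 comes from 0.88·0.25 (the underwatering=true cases).
P(underwatering | wilting, root rot) = 0.220000 / 0.625000 ≈ 0.3520
The drop from 0.5627 to 0.3520 is the explaining-away (discounting) effect.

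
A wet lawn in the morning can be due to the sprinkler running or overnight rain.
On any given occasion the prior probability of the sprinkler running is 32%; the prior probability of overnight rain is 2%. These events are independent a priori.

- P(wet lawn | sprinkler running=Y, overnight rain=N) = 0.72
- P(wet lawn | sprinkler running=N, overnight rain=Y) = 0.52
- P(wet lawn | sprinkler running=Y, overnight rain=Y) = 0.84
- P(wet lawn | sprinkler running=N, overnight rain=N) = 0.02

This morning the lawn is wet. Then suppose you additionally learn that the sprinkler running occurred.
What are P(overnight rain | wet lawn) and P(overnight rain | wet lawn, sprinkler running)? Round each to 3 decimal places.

P(wet lawn) = 0.02×0.68×0.98 + 0.52×0.68×0.02 + 0.72×0.32×0.98 + 0.84×0.32×0.02 = 0.013328 + 0.007072 + 0.225792 + 0.005376 = 0.251568
Restricting to configurations with overnight rain present: 0.007072 + 0.005376 = 0.012448.
Hence the posterior is 0.012448/0.251568 ≈ 0.049.

Now also conditioning on sprinkler running=true:
P(wet lawn | sprinkler running) = 0.72·0.98 + 0.84·0.02 = 0.705600 + 0.016800 = 0.722400
Of this, 0.016800 comes from 0.84·0.02 (the overnight rain=true cases).
P(overnight rain | wet lawn, sprinkler running) = 0.016800 / 0.722400 ≈ 0.023
The drop from 0.049 to 0.023 is the explaining-away (discounting) effect.

P(overnight rain | wet lawn) ≈ 0.049; P(overnight rain | wet lawn, sprinkler running) ≈ 0.023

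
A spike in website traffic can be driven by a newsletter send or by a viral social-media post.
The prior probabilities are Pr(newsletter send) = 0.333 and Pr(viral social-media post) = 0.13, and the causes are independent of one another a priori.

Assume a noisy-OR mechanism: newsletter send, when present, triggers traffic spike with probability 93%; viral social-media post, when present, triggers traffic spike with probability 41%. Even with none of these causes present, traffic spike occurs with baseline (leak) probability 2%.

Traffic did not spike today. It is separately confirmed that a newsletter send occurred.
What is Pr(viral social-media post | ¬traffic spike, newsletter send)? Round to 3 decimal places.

Pr(viral social-media post | ¬traffic spike, newsletter send) ≈ 0.081

Under noisy-OR, P(traffic spike | causes) = 1 − (1−0.02)·∏(1−qᵢ) over the active causes.
For the numerator, keep only viral social-media post=true terms: 0.040474*0.13 = 0.005262
Denominator P(¬traffic spike | newsletter send): 0.0686*0.87 + 0.040474*0.13 = 0.064944
Posterior = 0.005262 / 0.064944 ≈ 0.081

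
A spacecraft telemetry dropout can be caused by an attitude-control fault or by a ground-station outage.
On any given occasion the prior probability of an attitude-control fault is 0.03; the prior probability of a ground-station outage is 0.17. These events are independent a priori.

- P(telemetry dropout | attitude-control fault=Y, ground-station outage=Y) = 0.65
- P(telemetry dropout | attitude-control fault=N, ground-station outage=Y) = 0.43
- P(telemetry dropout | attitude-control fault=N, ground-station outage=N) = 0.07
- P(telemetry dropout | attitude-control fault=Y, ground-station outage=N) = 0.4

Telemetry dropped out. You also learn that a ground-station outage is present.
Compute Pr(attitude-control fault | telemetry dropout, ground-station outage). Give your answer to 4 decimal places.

Weight on attitude-control fault=true, given the evidence: 0.65·0.03 = 0.019500
Normalizer over all consistent configurations: 0.43·0.97 + 0.65·0.03 = 0.436600
Posterior = 0.019500 / 0.436600 ≈ 0.0447

Pr(attitude-control fault | telemetry dropout, ground-station outage) ≈ 0.0447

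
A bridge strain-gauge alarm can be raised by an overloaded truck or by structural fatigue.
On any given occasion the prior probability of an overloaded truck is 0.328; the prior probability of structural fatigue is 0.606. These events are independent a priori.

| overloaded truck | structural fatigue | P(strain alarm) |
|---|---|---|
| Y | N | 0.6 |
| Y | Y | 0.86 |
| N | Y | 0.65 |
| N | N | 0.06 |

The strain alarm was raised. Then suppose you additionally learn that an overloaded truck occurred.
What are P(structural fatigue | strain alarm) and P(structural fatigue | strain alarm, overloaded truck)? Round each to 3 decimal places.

P(structural fatigue | strain alarm) ≈ 0.823; P(structural fatigue | strain alarm, overloaded truck) ≈ 0.688

Numerator (weight on configurations with structural fatigue): 0.264701 + 0.170940 = 0.435641
The normalizing constant is 0.06·0.672·0.394 + 0.65·0.672·0.606 + 0.6·0.328·0.394 + 0.86·0.328·0.606 = 0.529066
Posterior = 0.435641 / 0.529066 ≈ 0.823

Now also conditioning on overloaded truck=true:
P(strain alarm | overloaded truck) = 0.6·0.394 + 0.86·0.606 = 0.236400 + 0.521160 = 0.757560
Of this, 0.521160 comes from 0.86·0.606 (the structural fatigue=true cases).
Hence the posterior is 0.521160/0.757560 ≈ 0.688.
This is intercausal reasoning (explaining away): once overloaded truck accounts for the strain alarm, structural fatigue becomes less likely.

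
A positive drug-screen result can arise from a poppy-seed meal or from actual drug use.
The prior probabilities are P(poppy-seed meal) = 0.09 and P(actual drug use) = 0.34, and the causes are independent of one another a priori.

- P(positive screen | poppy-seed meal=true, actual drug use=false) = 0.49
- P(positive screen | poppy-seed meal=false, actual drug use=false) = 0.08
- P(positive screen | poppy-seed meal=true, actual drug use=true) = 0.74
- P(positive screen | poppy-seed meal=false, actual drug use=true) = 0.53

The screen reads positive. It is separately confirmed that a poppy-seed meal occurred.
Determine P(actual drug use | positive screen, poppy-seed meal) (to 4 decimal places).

P(positive screen | poppy-seed meal) = 0.49*0.66 + 0.74*0.34 = 0.323400 + 0.251600 = 0.575000
Restricting to configurations with actual drug use present: 0.74*0.34 = 0.251600.
P(actual drug use | positive screen, poppy-seed meal) = 0.251600 / 0.575000 ≈ 0.4376

P(actual drug use | positive screen, poppy-seed meal) ≈ 0.4376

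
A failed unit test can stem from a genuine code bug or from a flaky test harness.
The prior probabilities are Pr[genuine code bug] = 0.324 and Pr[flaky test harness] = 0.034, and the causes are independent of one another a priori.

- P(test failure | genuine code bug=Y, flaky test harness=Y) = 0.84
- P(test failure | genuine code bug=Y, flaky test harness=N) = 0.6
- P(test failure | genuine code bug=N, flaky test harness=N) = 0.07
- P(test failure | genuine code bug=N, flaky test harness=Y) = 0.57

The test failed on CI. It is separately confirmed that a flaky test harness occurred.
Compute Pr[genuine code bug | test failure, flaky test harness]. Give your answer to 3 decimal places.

Weight on genuine code bug=true, given the evidence: 0.84·0.324 = 0.272160
The normalizing constant is 0.57·0.676 + 0.84·0.324 = 0.657480
P(genuine code bug | test failure, flaky test harness) = 0.272160/0.657480 ≈ 0.414

Pr[genuine code bug | test failure, flaky test harness] ≈ 0.414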